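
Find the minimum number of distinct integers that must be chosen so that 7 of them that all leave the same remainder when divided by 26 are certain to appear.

157

The 26 residue classes mod 26 are the pigeonholes.
With 156 integers one could put 6 in each residue class and have no class reach 7.
The 157th integer pushes some class to 7, so 26·6 + 1 = 157.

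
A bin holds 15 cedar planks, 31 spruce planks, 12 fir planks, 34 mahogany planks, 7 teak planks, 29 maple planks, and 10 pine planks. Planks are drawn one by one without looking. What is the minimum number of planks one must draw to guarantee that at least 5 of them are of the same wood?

29

By pigeonhole, put each drawn plank into a box by wood. The largest draw with every box below 5 takes min(count, 4) from each wood.
Σ min(cᵢ, 4) = 4 + 4 + 4 + 4 + 4 + 4 + 4 = 28.
Draw number 28 + 1 = 29 must push one box to 5.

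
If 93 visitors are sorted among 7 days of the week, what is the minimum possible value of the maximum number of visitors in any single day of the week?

By pigeonhole, the 7 days of the week are the holes and the 93 visitors are the pigeons.
If every day of the week held at most 13 visitors, the total would be at most 7 × 13 = 91, which is less than 93.
So some day of the week holds at least ⌈93/7⌉ = 14 visitors.

14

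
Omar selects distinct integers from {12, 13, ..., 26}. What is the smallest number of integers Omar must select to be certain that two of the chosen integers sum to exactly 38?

9

Group the elements by complementary pair {x, 38−x}: {12,26}, {13,25}, {14,24}, …, giving 7 two-element pairs and the single value 19 (it cannot pair with itself since the integers are distinct).
Treating each of those 8 groups as a pigeonhole, one can pick one integer per group — 8 integers — with no two summing to 38.
The 9th integer lands in an occupied pair, forcing a sum of 38.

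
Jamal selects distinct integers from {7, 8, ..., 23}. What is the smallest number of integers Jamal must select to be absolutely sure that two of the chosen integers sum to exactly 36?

A set avoiding the sum 36 can contain at most one of each pair {x, 36−x}, plus the 7 elements whose complement lies outside the range or equal to its own complement.
The integers 7, …, 18 (12 of them) are such a set: any two sum to at least 7+8 = 15 and at most 17+18 = 35 < 36.
Any 13th integer completes one of the 5 pairs, so 13 choices force a sum of 36.

13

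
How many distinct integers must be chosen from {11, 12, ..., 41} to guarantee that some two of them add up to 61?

Group the elements by complementary pair {x, 61−x}: {20,41}, {21,40}, {22,39}, …, giving 11 two-element pairs and 9 integers whose partner 61−x falls outside [11,41].
Treating each of those 20 groups as a pigeonhole, one can pick one integer per group — 20 integers — with no two summing to 61.
The 21st integer lands in an occupied pair, forcing a sum of 61.

21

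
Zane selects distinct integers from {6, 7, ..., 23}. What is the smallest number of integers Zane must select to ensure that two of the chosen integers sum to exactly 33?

12

Two chosen integers sum to 33 exactly when both halves of some pair {x, 33−x} with 10 ≤ x ≤ 33−x ≤ 23 are chosen — 7 such pairs.
The remaining 4 elements (those with no distinct partner in range) can never complete a 33-sum, so the worst case takes all of them and one from each pair: 4 + 7 = 11.
By the pigeonhole principle, the 12th integer has to be the second member of some pair, so 11 + 1 = 12.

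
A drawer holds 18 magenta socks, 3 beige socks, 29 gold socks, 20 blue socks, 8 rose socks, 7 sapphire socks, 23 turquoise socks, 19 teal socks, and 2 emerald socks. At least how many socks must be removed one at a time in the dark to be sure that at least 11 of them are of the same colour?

An adversary could hand out at most 10 socks per colour (4 colours run out sooner): 10 + 3 + 10 + 10 + 8 + 7 + 10 + 10 + 2 = 70 socks and still no colour has 11.
One more sock lands in a colour already at 10, so 71 draws are enough and 70 are not.

71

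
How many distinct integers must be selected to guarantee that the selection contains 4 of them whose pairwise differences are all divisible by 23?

70

Integers whose pairwise differences are multiples of 23 are exactly those sharing a remainder mod 23. Pigeonhole: the 23 residue classes mod 23 are the pigeonholes.
With 69 integers one could put 3 in each residue class and have no class reach 4.
The 70th integer pushes some class to 4, so 23·3 + 1 = 70.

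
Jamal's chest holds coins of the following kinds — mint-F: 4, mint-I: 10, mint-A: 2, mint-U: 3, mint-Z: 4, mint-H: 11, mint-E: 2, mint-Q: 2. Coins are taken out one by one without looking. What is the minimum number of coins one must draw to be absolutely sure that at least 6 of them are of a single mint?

28

By pigeonhole, put each drawn coin into a box by mint. The largest draw with every box below 6 takes min(count, 5) from each mint; mints with fewer than 5 contribute all they have.
Σ min(cᵢ, 5) = 4 + 5 + 2 + 3 + 4 + 5 + 2 + 2 = 27.
Draw number 27 + 1 = 28 must push one box to 6.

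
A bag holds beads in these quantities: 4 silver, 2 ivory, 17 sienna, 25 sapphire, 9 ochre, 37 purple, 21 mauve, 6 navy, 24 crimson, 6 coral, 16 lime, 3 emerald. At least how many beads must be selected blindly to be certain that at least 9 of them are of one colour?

78

An adversary could hand out at most 8 beads per colour (5 colours run out sooner): 4 + 2 + 8 + 8 + 8 + 8 + 8 + 6 + 8 + 6 + 8 + 3 = 77 beads and still no colour has 9.
One more bead lands in a colour already at 8, so 78 draws are enough and 77 are not.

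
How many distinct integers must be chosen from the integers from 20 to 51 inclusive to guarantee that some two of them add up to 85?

Group the elements by complementary pair {x, 85−x}: {34,51}, {35,50}, {36,49}, …, giving 9 two-element pairs and 14 integers whose partner 85−x falls outside [20,51].
By pigeonhole, treating each of those 23 groups as a pigeonhole, one can pick one integer per group — 23 integers — with no two summing to 85.
The 24th integer lands in an occupied pair, forcing a sum of 85.

24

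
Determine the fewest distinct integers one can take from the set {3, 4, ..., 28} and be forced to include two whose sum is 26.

Group the elements by complementary pair {x, 26−x}: {3,23}, {4,22}, {5,21}, …, giving 10 two-element pairs; the single value 13 (it cannot pair with itself since the integers are distinct); and 5 integers whose partner 26−x falls outside [3,28].
Treating each of those 16 groups as a pigeonhole, one can pick one integer per group — 16 integers — with no two summing to 26.
The 17th integer lands in an occupied pair, forcing a sum of 26.

17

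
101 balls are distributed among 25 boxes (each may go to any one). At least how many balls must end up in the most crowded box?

The 25 boxes are the holes and the 101 balls are the pigeons.
If every box held at most 4 balls, the total would be at most 25 × 4 = 100, which is less than 101.
So some box holds at least ⌈101/25⌉ = 5 balls.

5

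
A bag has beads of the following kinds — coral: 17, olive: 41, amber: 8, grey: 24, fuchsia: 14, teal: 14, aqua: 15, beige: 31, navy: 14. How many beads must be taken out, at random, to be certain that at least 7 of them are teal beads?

171

In the worst case for collecting teal beads, every non-teal bead comes out first.
There are 17 + 41 + 8 + 24 + 14 + 15 + 31 + 14 = 164 non-teal beads altogether.
After those, each further bead must be teal, so 164 + 7 = 171 draws guarantee 7 teal beads.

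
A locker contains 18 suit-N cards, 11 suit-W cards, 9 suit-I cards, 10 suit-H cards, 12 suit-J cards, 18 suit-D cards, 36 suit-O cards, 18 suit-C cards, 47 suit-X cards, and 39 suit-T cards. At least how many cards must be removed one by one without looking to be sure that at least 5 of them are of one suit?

Pigeonhole: the 10 suits are the holes; the cards drawn are the pigeons.
To avoid 5 of any one suit, the worst case takes at most 4 of each suit.
That gives 4 + 4 + 4 + 4 + 4 + 4 + 4 + 4 + 4 + 4 = 40 cards with no suit reaching 5.
The next card forces some suit to 5, so 40 + 1 = 41.

41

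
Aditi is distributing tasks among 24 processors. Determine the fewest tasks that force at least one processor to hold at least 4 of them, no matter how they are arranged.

With 72 tasks one could put exactly 3 in each of the 24 processors, and no processor would reach 4.
One more task must land in a processor that already has 3, giving it 4.
So 24 × 3 + 1 = 73 tasks are required.

73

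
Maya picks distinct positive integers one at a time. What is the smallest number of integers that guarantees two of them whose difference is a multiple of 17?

Integers whose pairwise differences are multiples of 17 are exactly those sharing a remainder mod 17. The 17 residue classes mod 17 are the pigeonholes.
With 17 integers one could put 1 in each residue class and have no class reach 2.
The 18th integer pushes some class to 2, so 17·1 + 1 = 18.

18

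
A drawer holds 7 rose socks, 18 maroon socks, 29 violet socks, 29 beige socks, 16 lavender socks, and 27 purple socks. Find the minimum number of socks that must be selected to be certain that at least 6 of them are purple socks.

In the worst case for collecting purple socks, every non-purple sock comes out first.
There are 7 + 18 + 29 + 29 + 16 = 99 non-purple socks altogether.
After those, each further sock must be purple, so 99 + 6 = 105 draws guarantee 6 purple socks.

105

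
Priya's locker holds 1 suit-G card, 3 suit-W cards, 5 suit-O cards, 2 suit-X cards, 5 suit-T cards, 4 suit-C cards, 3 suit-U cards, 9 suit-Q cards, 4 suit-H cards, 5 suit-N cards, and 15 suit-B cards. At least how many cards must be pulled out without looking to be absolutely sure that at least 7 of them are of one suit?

Put each drawn card into a box by suit. The largest draw with every box below 7 takes min(count, 6) from each suit; suits with fewer than 6 contribute all they have.
Σ min(cᵢ, 6) = 1 + 3 + 5 + 2 + 5 + 4 + 3 + 6 + 4 + 5 + 6 = 44.
Draw number 44 + 1 = 45 must push one box to 7.

45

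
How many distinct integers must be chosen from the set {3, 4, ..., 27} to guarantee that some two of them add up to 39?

Two chosen integers sum to 39 exactly when both halves of some pair {x, 39−x} with 12 ≤ x ≤ 39−x ≤ 27 are chosen — 8 such pairs.
The remaining 9 elements (those with no distinct partner in range) can never complete a 39-sum, so the worst case takes all of them and one from each pair: 9 + 8 = 17.
Pigeonhole: the 18th integer has to be the second member of some pair, so 17 + 1 = 18.

18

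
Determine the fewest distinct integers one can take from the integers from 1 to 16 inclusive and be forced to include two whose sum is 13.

11

A set avoiding the sum 13 can contain at most one of each pair {x, 13−x}, plus the 4 elements whose complement lies outside the range.
The integers 7, …, 16 (10 of them) are such a set: any two sum to at least 7+8 = 15 > 13.
By pigeonhole, any 11th integer completes one of the 6 pairs, so 11 choices force a sum of 13.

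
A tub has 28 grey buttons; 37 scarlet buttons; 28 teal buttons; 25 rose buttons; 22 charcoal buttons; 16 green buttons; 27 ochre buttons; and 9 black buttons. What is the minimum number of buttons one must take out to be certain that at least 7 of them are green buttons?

In the worst case for collecting green buttons, every non-green button comes out first.
There are 28 + 37 + 28 + 25 + 22 + 27 + 9 = 176 non-green buttons altogether.
After those, each further button must be green, so 176 + 7 = 183 draws guarantee 7 green buttons.

183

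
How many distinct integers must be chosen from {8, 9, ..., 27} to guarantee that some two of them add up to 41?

14

Group the elements by complementary pair {x, 41−x}: {14,27}, {15,26}, {16,25}, …, giving 7 two-element pairs and 6 integers whose partner 41−x falls outside [8,27].
Pigeonhole: treating each of those 13 groups as a pigeonhole, one can pick one integer per group — 13 integers — with no two summing to 41.
The 14th integer lands in an occupied pair, forcing a sum of 41.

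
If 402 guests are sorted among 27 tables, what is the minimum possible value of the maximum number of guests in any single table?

The 27 tables are the holes and the 402 guests are the pigeons.
If every table held at most 14 guests, the total would be at most 27 × 14 = 378, which is less than 402.
So some table holds at least ⌈402/27⌉ = 15 guests.

15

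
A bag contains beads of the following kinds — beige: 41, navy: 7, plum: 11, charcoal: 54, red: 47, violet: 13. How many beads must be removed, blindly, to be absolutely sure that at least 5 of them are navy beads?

171

In the worst case for collecting navy beads, every non-navy bead comes out first.
There are 41 + 11 + 54 + 47 + 13 = 166 non-navy beads altogether.
After those, each further bead must be navy, so 166 + 5 = 171 draws guarantee 5 navy beads.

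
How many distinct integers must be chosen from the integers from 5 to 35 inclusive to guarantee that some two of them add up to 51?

22

Group the elements by complementary pair {x, 51−x}: {16,35}, {17,34}, {18,33}, …, giving 10 two-element pairs and 11 integers whose partner 51−x falls outside [5,35].
By the pigeonhole principle, treating each of those 21 groups as a pigeonhole, one can pick one integer per group — 21 integers — with no two summing to 51.
The 22nd integer lands in an occupied pair, forcing a sum of 51.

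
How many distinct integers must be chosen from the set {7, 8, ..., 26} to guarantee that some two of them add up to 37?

Two chosen integers sum to 37 exactly when both halves of some pair {x, 37−x} with 11 ≤ x ≤ 37−x ≤ 26 are chosen — 8 such pairs.
The remaining 4 elements (those with no distinct partner in range) can never complete a 37-sum, so the worst case takes all of them and one from each pair: 4 + 8 = 12.
The 13th integer has to be the second member of some pair, so 12 + 1 = 13.

13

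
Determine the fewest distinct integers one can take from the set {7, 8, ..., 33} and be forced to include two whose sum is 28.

Group the elements by complementary pair {x, 28−x}: {7,21}, {8,20}, {9,19}, …, giving 7 two-element pairs, the single value 14 (it cannot pair with itself since the integers are distinct), and 12 integers whose partner 28−x falls outside [7,33].
Treating each of those 20 groups as a pigeonhole, one can pick one integer per group — 20 integers — with no two summing to 28.
The 21st integer lands in an occupied pair, forcing a sum of 28.

21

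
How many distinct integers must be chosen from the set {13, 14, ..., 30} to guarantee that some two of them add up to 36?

14

Group the elements by complementary pair {x, 36−x}: {13,23}, {14,22}, {15,21}, …, giving 5 two-element pairs, the single value 18 (it cannot pair with itself since the integers are distinct), and 7 integers whose partner 36−x falls outside [13,30].
Treating each of those 13 groups as a pigeonhole, one can pick one integer per group — 13 integers — with no two summing to 36.
The 14th integer lands in an occupied pair, forcing a sum of 36.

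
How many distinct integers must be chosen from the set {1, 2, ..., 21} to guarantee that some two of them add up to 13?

16

Two chosen integers sum to 13 exactly when both halves of some pair {x, 13−x} with 1 ≤ x ≤ 13−x ≤ 12 are chosen — 6 such pairs.
The remaining 9 elements (those with no distinct partner in range) can never complete a 13-sum, so the worst case takes all of them and one from each pair: 9 + 6 = 15.
By the pigeonhole principle, the 16th integer has to be the second member of some pair, so 15 + 1 = 16.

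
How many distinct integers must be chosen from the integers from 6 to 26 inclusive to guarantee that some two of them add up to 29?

13

Group the elements by complementary pair {x, 29−x}: {6,23}, {7,22}, {8,21}, …, giving 9 two-element pairs and 3 integers whose partner 29−x falls outside [6,26].
By the pigeonhole principle, treating each of those 12 groups as a pigeonhole, one can pick one integer per group — 12 integers — with no two summing to 29.
The 13th integer lands in an occupied pair, forcing a sum of 29.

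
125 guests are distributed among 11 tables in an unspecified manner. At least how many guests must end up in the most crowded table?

By the pigeonhole principle, the 11 tables are the holes and the 125 guests are the pigeons.
If every table held at most 11 guests, the total would be at most 11 × 11 = 121, which is less than 125.
So some table holds at least ⌈125/11⌉ = 12 guests.

12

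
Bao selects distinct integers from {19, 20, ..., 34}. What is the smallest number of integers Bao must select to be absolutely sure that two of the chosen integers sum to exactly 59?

Group the elements by complementary pair {x, 59−x}: {25,34}, {26,33}, {27,32}, …, giving 5 two-element pairs and 6 integers whose partner 59−x falls outside [19,34].
Treating each of those 11 groups as a pigeonhole, one can pick one integer per group — 11 integers — with no two summing to 59.
The 12th integer lands in an occupied pair, forcing a sum of 59.

12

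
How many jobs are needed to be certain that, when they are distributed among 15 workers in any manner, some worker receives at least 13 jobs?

181

With 180 jobs one could put exactly 12 in each of the 15 workers, and no worker would reach 13.
Pigeonhole: one more job must land in a worker that already has 12, giving it 13.
So 15 × 12 + 1 = 181 jobs are required.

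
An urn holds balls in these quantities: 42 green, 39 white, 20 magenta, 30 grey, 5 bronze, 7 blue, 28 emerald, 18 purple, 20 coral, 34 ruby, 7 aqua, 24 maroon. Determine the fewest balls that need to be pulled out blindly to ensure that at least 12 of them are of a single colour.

An adversary could hand out at most 11 balls per colour (bronze, blue, aqua run out sooner): 11 + 11 + 11 + 11 + 5 + 7 + 11 + 11 + 11 + 11 + 7 + 11 = 118 balls and still no colour has 12.
By pigeonhole, one more ball lands in a colour already at 11, so 119 draws are enough and 118 are not.

119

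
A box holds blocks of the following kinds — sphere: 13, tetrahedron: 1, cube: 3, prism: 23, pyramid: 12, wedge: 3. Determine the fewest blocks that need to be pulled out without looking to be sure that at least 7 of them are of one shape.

26

By the pigeonhole principle, put each drawn block into a box by shape. The largest draw with every box below 7 takes min(count, 6) from each shape; shapes with fewer than 6 contribute all they have.
Σ min(cᵢ, 6) = 6 + 1 + 3 + 6 + 6 + 3 = 25.
Draw number 25 + 1 = 26 must push one box to 7.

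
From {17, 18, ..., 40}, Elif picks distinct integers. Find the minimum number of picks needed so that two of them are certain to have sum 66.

Two chosen integers sum to 66 exactly when both halves of some pair {x, 66−x} with 26 ≤ x ≤ 66−x ≤ 40 are chosen — 7 such pairs.
The remaining 10 elements (those with no distinct partner in range) can never complete a 66-sum, so the worst case takes all of them and one from each pair: 10 + 7 = 17.
Pigeonhole: the 18th integer has to be the second member of some pair, so 17 + 1 = 18.

18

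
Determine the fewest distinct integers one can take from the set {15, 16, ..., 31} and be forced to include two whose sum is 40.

13

Two chosen integers sum to 40 exactly when both halves of some pair {x, 40−x} with 15 ≤ x ≤ 40−x ≤ 25 are chosen — 5 such pairs.
The remaining 7 elements (those with no distinct partner in range) can never complete a 40-sum, so the worst case takes all of them and one from each pair: 7 + 5 = 12.
By the pigeonhole principle, the 13th integer has to be the second member of some pair, so 12 + 1 = 13.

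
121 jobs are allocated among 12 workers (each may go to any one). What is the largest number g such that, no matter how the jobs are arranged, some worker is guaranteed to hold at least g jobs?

11

The 12 workers are the holes and the 121 jobs are the pigeons.
If every worker held at most 10 jobs, the total would be at most 12 × 10 = 120, which is less than 121.
So some worker holds at least ⌈121/12⌉ = 11 jobs.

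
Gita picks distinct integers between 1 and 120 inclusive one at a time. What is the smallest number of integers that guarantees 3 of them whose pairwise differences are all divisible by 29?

Integers whose pairwise differences are multiples of 29 are exactly those sharing a remainder mod 29. The 29 residue classes mod 29 are the pigeonholes.
With 58 integers one could put 2 in each residue class and have no class reach 3.
The 59th integer pushes some class to 3, so 29·2 + 1 = 59.

59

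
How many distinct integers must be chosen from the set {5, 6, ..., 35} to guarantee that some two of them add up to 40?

Group the elements by complementary pair {x, 40−x}: {5,35}, {6,34}, {7,33}, …, giving 15 two-element pairs and the single value 20 (it cannot pair with itself since the integers are distinct).
By the pigeonhole principle, treating each of those 16 groups as a pigeonhole, one can pick one integer per group — 16 integers — with no two summing to 40.
The 17th integer lands in an occupied pair, forcing a sum of 40.

17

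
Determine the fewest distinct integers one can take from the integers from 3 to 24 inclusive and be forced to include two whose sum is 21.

15

A set avoiding the sum 21 can contain at most one of each pair {x, 21−x}, plus the 6 elements whose complement lies outside the range.
The integers 11, …, 24 (14 of them) are such a set: any two sum to at least 11+12 = 23 > 21.
Any 15th integer completes one of the 8 pairs, so 15 choices force a sum of 21.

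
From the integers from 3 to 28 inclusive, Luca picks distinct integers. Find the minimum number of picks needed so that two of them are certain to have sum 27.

16

Group the elements by complementary pair {x, 27−x}: {3,24}, {4,23}, {5,22}, …, giving 11 two-element pairs and 4 integers whose partner 27−x falls outside [3,28].
By pigeonhole, treating each of those 15 groups as a pigeonhole, one can pick one integer per group — 15 integers — with no two summing to 27.
The 16th integer lands in an occupied pair, forcing a sum of 27.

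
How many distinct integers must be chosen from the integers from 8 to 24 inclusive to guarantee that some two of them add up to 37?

Group the elements by complementary pair {x, 37−x}: {13,24}, {14,23}, {15,22}, …, giving 6 two-element pairs and 5 integers whose partner 37−x falls outside [8,24].
Treating each of those 11 groups as a pigeonhole, one can pick one integer per group — 11 integers — with no two summing to 37.
The 12th integer lands in an occupied pair, forcing a sum of 37.

12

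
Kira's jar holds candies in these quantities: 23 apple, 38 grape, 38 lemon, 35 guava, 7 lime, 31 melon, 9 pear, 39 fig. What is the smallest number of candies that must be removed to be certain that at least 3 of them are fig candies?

In the worst case for collecting fig candies, every non-fig candy comes out first.
There are 23 + 38 + 38 + 35 + 7 + 31 + 9 = 181 non-fig candies altogether.
After those, each further candy must be fig, so 181 + 3 = 184 draws guarantee 3 fig candies.

184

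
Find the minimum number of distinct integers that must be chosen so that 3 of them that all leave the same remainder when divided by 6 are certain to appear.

The 6 residue classes mod 6 are the pigeonholes.
With 12 integers one could put 2 in each residue class and have no class reach 3.
The 13th integer pushes some class to 3, so 6·2 + 1 = 13.

13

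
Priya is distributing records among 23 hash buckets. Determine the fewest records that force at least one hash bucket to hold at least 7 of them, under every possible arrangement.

139

With 138 records one could put exactly 6 in each of the 23 hash buckets, and no hash bucket would reach 7.
One more record must land in a hash bucket that already has 6, giving it 7.
So 23 × 6 + 1 = 139 records are required.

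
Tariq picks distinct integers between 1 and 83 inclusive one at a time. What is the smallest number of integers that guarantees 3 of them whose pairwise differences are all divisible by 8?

17

Integers whose pairwise differences are multiples of 8 are exactly those sharing a remainder mod 8. By pigeonhole, the 8 residue classes mod 8 are the pigeonholes.
With 16 integers one could put 2 in each residue class and have no class reach 3.
The 17th integer pushes some class to 3, so 8·2 + 1 = 17.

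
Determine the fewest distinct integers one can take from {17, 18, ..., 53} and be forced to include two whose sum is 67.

21

A set avoiding the sum 67 can contain at most one of each pair {x, 67−x}, plus the 3 elements whose complement lies outside the range.
The integers 34, …, 53 (20 of them) are such a set: any two sum to at least 34+35 = 69 > 67.
Any 21st integer completes one of the 17 pairs, so 21 choices force a sum of 67.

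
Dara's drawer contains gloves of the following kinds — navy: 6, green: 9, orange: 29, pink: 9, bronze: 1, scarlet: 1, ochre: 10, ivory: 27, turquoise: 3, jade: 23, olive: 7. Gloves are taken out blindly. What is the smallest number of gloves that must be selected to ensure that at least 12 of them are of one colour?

80

Pigeonhole: the 11 colours are the holes; the gloves drawn are the pigeons.
To avoid 12 of any one colour, the worst case takes at most 11 of each colour, or every glove of a colour that has fewer than 11.
That gives 6 + 9 + 11 + 9 + 1 + 1 + 10 + 11 + 3 + 11 + 7 = 79 gloves with no colour reaching 12.
The next glove forces some colour to 12, so 79 + 1 = 80.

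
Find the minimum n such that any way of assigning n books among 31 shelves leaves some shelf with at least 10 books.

280

With 279 books one could put exactly 9 in each of the 31 shelves, and no shelf would reach 10.
Pigeonhole: one more book must land in a shelf that already has 9, giving it 10.
So 31 × 9 + 1 = 280 books are required.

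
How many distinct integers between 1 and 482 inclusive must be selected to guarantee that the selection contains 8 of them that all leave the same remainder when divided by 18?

The 18 residue classes mod 18 are the pigeonholes.
With 126 integers one could put 7 in each residue class and have no class reach 8.
The 127th integer pushes some class to 8, so 18·7 + 1 = 127.

127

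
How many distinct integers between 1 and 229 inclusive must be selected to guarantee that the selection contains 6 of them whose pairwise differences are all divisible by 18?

Integers whose pairwise differences are multiples of 18 are exactly those sharing a remainder mod 18. The 18 residue classes mod 18 are the pigeonholes.
With 90 integers one could put 5 in each residue class and have no class reach 6.
The 91st integer pushes some class to 6, so 18·5 + 1 = 91.

91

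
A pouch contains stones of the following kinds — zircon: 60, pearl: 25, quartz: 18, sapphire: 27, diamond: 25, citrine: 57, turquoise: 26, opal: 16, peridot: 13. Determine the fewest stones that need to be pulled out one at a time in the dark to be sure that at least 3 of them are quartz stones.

In the worst case for collecting quartz stones, every non-quartz stone comes out first.
There are 60 + 25 + 27 + 25 + 57 + 26 + 16 + 13 = 249 non-quartz stones altogether.
After those, each further stone must be quartz, so 249 + 3 = 252 draws guarantee 3 quartz stones.

252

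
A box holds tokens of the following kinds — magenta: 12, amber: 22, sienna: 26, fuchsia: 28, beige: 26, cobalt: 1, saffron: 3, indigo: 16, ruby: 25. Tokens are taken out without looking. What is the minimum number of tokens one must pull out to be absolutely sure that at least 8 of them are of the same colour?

Put each drawn token into a box by colour. The largest draw with every box below 8 takes min(count, 7) from each colour; colours with fewer than 7 contribute all they have.
Σ min(cᵢ, 7) = 7 + 7 + 7 + 7 + 7 + 1 + 3 + 7 + 7 = 53.
Draw number 53 + 1 = 54 must push one box to 8.

54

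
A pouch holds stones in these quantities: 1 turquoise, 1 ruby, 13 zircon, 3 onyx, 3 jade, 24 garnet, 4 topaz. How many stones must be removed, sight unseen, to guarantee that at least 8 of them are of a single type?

27

An adversary could hand out at most 7 stones per type (5 types run out sooner): 1 + 1 + 7 + 3 + 3 + 7 + 4 = 26 stones and still no type has 8.
One more stone lands in a type already at 7, so 27 draws are enough and 26 are not.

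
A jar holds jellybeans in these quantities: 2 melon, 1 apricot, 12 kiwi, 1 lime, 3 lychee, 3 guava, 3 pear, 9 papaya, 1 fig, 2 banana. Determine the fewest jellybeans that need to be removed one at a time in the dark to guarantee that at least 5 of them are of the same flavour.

By the pigeonhole principle, put each drawn jellybean into a box by flavour. The largest draw with every box below 5 takes min(count, 4) from each flavour; flavours with fewer than 4 contribute all they have.
Σ min(cᵢ, 4) = 2 + 1 + 4 + 1 + 3 + 3 + 3 + 4 + 1 + 2 = 24.
Draw number 24 + 1 = 25 must push one box to 5.

25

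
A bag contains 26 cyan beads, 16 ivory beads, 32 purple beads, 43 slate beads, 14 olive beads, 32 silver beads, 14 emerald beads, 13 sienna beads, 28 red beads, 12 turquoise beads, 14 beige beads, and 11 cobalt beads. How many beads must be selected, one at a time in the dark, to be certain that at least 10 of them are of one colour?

109

The 12 colours are the holes; the beads drawn are the pigeons.
To avoid 10 of any one colour, the worst case takes at most 9 of each colour.
That gives 9 + 9 + 9 + 9 + 9 + 9 + 9 + 9 + 9 + 9 + 9 + 9 = 108 beads with no colour reaching 10.
The next bead forces some colour to 10, so 108 + 1 = 109.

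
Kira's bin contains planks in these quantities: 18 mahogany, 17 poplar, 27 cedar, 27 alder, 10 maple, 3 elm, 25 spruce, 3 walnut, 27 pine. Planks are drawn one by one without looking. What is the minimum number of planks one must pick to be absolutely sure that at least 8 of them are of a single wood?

56

Put each drawn plank into a box by wood. The largest draw with every box below 8 takes min(count, 7) from each wood; woods with fewer than 7 contribute all they have.
Σ min(cᵢ, 7) = 7 + 7 + 7 + 7 + 7 + 3 + 7 + 3 + 7 = 55.
Draw number 55 + 1 = 56 must push one box to 8.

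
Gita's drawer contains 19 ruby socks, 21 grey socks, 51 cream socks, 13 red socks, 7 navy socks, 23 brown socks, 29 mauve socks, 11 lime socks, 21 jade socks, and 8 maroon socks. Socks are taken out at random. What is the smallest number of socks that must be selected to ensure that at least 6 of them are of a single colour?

An adversary could hand out at most 5 socks per colour: 5 + 5 + 5 + 5 + 5 + 5 + 5 + 5 + 5 + 5 = 50 socks and still no colour has 6.
By the pigeonhole principle, one more sock lands in a colour already at 5, so 51 draws are enough and 50 are not.

51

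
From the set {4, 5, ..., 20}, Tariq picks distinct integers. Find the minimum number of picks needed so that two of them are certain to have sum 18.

A set avoiding the sum 18 can contain at most one of each pair {x, 18−x}, plus the 7 elements whose complement lies outside the range or equal to its own complement.
The integers 9, …, 20 (12 of them) are such a set: any two sum to at least 9+10 = 19 > 18.
By the pigeonhole principle, any 13th integer completes one of the 5 pairs, so 13 choices force a sum of 18.

13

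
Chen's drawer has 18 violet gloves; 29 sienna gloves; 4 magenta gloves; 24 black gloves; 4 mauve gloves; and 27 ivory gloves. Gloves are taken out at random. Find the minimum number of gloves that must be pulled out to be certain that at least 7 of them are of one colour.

An adversary could hand out at most 6 gloves per colour (magenta, mauve run out sooner): 6 + 6 + 4 + 6 + 4 + 6 = 32 gloves and still no colour has 7.
One more glove lands in a colour already at 6, so 33 draws are enough and 32 are not.

33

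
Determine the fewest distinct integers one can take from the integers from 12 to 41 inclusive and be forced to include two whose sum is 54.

17

A set avoiding the sum 54 can contain at most one of each pair {x, 54−x}, plus the 2 elements whose complement lies outside the range or equal to its own complement.
The integers 12, …, 27 (16 of them) are such a set: any two sum to at least 12+13 = 25 and at most 26+27 = 53 < 54.
Any 17th integer completes one of the 14 pairs, so 17 choices force a sum of 54.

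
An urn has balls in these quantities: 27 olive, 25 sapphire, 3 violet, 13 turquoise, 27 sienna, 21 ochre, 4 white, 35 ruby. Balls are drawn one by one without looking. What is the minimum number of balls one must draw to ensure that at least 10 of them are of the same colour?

62

The 8 colours are the holes; the balls drawn are the pigeons.
To avoid 10 of any one colour, the worst case takes at most 9 of each colour, or every ball of a colour that has fewer than 9.
That gives 9 + 9 + 3 + 9 + 9 + 9 + 4 + 9 = 61 balls with no colour reaching 10.
The next ball forces some colour to 10, so 61 + 1 = 62.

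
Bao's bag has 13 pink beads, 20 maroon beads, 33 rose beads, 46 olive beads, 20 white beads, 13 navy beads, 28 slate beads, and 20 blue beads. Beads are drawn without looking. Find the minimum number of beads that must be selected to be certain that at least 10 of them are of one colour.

73

An adversary could hand out at most 9 beads per colour: 9 + 9 + 9 + 9 + 9 + 9 + 9 + 9 = 72 beads and still no colour has 10.
One more bead lands in a colour already at 9, so 73 draws are enough and 72 are not.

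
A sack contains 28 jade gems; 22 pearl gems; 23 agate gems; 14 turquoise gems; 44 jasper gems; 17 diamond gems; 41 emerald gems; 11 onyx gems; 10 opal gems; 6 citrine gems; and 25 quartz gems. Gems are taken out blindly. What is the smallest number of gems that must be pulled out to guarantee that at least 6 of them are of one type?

The 11 types are the holes; the gems drawn are the pigeons.
To avoid 6 of any one type, the worst case takes at most 5 of each type.
That gives 5 + 5 + 5 + 5 + 5 + 5 + 5 + 5 + 5 + 5 + 5 = 55 gems with no type reaching 6.
The next gem forces some type to 6, so 55 + 1 = 56.

56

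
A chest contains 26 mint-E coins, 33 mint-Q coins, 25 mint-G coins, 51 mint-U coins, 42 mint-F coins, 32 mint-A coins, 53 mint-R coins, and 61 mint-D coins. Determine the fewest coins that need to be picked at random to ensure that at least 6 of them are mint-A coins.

In the worst case for collecting mint-A coins, every non-mint-A coin comes out first.
There are 26 + 33 + 25 + 51 + 42 + 53 + 61 = 291 non-mint-A coins altogether.
After those, each further coin must be mint-A, so 291 + 6 = 297 draws guarantee 6 mint-A coins.

297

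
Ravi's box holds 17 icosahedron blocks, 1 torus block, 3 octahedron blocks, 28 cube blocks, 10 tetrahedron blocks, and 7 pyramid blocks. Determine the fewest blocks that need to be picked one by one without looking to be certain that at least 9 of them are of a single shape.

An adversary could hand out at most 8 blocks per shape (torus, octahedron, pyramid run out sooner): 8 + 1 + 3 + 8 + 8 + 7 = 35 blocks and still no shape has 9.
Pigeonhole: one more block lands in a shape already at 8, so 36 draws are enough and 35 are not.

36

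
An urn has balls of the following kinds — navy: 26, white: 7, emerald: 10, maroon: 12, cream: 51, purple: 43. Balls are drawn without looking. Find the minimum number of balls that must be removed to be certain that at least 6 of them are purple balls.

In the worst case for collecting purple balls, every non-purple ball comes out first.
There are 26 + 7 + 10 + 12 + 51 = 106 non-purple balls altogether.
After those, each further ball must be purple, so 106 + 6 = 112 draws guarantee 6 purple balls.

112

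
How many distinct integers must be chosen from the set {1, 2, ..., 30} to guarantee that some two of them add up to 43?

22

A set avoiding the sum 43 can contain at most one of each pair {x, 43−x}, plus the 12 elements whose complement lies outside the range.
The integers 1, …, 21 (21 of them) are such a set: any two sum to at least 1+2 = 3 and at most 20+21 = 41 < 43.
Any 22nd integer completes one of the 9 pairs, so 22 choices force a sum of 43.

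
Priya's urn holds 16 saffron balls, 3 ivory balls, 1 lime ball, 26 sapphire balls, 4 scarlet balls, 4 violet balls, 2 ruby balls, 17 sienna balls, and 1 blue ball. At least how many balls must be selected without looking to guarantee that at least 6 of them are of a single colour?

31

Put each drawn ball into a box by colour. The largest draw with every box below 6 takes min(count, 5) from each colour; colours with fewer than 5 contribute all they have.
Σ min(cᵢ, 5) = 5 + 3 + 1 + 5 + 4 + 4 + 2 + 5 + 1 = 30.
Draw number 30 + 1 = 31 must push one box to 6.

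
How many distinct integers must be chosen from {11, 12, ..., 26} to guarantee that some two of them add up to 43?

Group the elements by complementary pair {x, 43−x}: {17,26}, {18,25}, {19,24}, …, giving 5 two-element pairs and 6 integers whose partner 43−x falls outside [11,26].
Treating each of those 11 groups as a pigeonhole, one can pick one integer per group — 11 integers — with no two summing to 43.
The 12th integer lands in an occupied pair, forcing a sum of 43.

12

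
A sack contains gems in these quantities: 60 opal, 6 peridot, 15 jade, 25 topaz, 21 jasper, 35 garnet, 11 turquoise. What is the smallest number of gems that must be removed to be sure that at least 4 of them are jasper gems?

156

In the worst case for collecting jasper gems, every non-jasper gem comes out first.
There are 60 + 6 + 15 + 25 + 35 + 11 = 152 non-jasper gems altogether.
After those, each further gem must be jasper, so 152 + 4 = 156 draws guarantee 4 jasper gems.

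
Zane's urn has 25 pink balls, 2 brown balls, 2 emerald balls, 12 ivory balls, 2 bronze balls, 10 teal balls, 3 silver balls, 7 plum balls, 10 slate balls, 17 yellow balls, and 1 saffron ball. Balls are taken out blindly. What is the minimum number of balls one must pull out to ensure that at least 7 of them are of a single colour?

47

The 11 colours are the holes; the balls drawn are the pigeons.
To avoid 7 of any one colour, the worst case takes at most 6 of each colour, or every ball of a colour that has fewer than 6.
That gives 6 + 2 + 2 + 6 + 2 + 6 + 3 + 6 + 6 + 6 + 1 = 46 balls with no colour reaching 7.
The next ball forces some colour to 7, so 46 + 1 = 47.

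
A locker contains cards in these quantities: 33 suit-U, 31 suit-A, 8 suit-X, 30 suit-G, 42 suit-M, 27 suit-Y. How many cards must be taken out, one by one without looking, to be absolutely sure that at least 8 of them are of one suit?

By the pigeonhole principle, put each drawn card into a box by suit. The largest draw with every box below 8 takes min(count, 7) from each suit.
Σ min(cᵢ, 7) = 7 + 7 + 7 + 7 + 7 + 7 = 42.
Draw number 42 + 1 = 43 must push one box to 8.

43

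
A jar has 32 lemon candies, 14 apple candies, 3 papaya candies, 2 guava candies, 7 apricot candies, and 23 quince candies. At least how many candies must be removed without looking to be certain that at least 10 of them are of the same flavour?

40

Pigeonhole: the 6 flavours are the holes; the candies drawn are the pigeons.
To avoid 10 of any one flavour, the worst case takes at most 9 of each flavour, or every candy of a flavour that has fewer than 9.
That gives 9 + 9 + 3 + 2 + 7 + 9 = 39 candies with no flavour reaching 10.
The next candy forces some flavour to 10, so 39 + 1 = 40.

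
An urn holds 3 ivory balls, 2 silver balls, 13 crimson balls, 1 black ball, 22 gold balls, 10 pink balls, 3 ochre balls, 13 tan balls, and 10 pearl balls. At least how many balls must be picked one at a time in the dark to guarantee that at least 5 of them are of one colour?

An adversary could hand out at most 4 balls per colour (4 colours run out sooner): 3 + 2 + 4 + 1 + 4 + 4 + 3 + 4 + 4 = 29 balls and still no colour has 5.
One more ball lands in a colour already at 4, so 30 draws are enough and 29 are not.

30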